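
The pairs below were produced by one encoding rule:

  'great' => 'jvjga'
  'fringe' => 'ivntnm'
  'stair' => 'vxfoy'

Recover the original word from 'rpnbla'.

Letter i (0-indexed) is shifted by i+3, so successive shifts are 3, 4, 5, ….
Undoing it on rpnbla: r−3=o, p−4=l, n−5=i, b−6=v, l−7=e, a−8=s.

olives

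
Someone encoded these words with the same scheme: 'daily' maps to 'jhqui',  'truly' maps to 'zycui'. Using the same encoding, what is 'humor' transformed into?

The shift increases by 1 at each position, starting from +6: 6, 7, 8, ….
Applying it to humor: h+6=n, u+7=b, m+8=u, o+9=x, r+10=b.

nbuxb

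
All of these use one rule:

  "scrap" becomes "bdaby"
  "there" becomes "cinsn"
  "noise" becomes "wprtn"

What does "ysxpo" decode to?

proof

Shifts by position in scrap: pos 0: s→b (+9), pos 1: c→d (+1), pos 2: r→a (+9), pos 3: a→b (+1) — repeating every 2. A repeating key of period 2 is used — shifts +9, +1 over and over.
Decoding ysxpo: y−9=p, s−1=r, x−9=o, p−1=o, o−9=f.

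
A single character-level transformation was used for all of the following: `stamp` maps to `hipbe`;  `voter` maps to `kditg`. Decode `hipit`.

It's a constant shift of +15 (ROT15).
Undoing it on hipit: h−15=s, i−15=t, p−15=a, i−15=t, t−15=e.

state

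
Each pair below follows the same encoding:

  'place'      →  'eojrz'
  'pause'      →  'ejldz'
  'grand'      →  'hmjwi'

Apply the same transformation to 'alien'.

jopzw

This is an affine cipher: with a=0,…,z=25, each position x becomes (17x+9) mod 26.
On alien: a(0)→17·0+9≡9=j; l(11)→17·11+9≡14=o; i(8)→17·8+9≡15=p; e(4)→17·4+9≡25=z; n(13)→17·13+9≡22=w (all mod 26).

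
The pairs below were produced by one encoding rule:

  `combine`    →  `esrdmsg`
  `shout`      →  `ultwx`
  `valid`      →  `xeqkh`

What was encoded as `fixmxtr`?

A repeating key of period 3 is used — shifts +2, +4, +5 over and over.
Reversing it on fixmxtr: f−2=d, i−4=e, x−5=s, m−2=k, x−4=t, t−5=o, r−2=p.

desktop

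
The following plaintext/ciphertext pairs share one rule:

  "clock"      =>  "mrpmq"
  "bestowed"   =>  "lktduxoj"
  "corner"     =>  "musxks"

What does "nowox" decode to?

diver

The shifts repeat in a cycle of length 3: positions 0,1,… shift by +10, +6, +1, then the pattern repeats.
Reversing it on nowox: n−10=d, o−6=i, w−1=v, o−10=e, x−6=r.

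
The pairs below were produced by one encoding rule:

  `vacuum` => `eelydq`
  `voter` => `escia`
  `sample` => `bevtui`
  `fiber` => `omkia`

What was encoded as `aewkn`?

range

The shifts repeat in a cycle of length 2: positions 0,1,… shift by +9, +4, then the pattern repeats.
Undoing it on aewkn: a−9=r, e−4=a, w−9=n, k−4=g, n−9=e.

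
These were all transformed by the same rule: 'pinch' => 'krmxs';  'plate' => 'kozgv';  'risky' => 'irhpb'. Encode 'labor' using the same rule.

Each pair mirrors across the alphabet (p↔k, i↔r, n↔m): positions sum to 25. Letters are reflected about the middle of the alphabet (position → 25−position): Atbash.
For labor: l↔o, a↔z, b↔y, o↔l, r↔i.

ozyli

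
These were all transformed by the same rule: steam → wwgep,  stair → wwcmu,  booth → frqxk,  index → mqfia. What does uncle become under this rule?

yqeph

Shifts by position in steam: pos 0: s→w (+4), pos 1: t→w (+3), pos 2: e→g (+2), pos 3: a→e (+4), pos 4: m→p (+3) — repeating every 3. It's a Vigenère-style cipher with numeric key [4,3,2]: position i shifts by key[i mod 3].
On uncle: u+4=y, n+3=q, c+2=e, l+4=p, e+3=h.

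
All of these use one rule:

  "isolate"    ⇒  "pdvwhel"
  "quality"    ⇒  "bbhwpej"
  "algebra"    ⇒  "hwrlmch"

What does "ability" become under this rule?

The shift depends on letter class: consonant s→d is +11, but vowel i→p is +7. The rule splits by letter class: vowels +7, consonants +11.
Applying it to ability: a(vowel)+7=h, b(cons)+11=m, i(vowel)+7=p, l(cons)+11=w, i(vowel)+7=p, t(cons)+11=e, y(cons)+11=j.

hmpwpej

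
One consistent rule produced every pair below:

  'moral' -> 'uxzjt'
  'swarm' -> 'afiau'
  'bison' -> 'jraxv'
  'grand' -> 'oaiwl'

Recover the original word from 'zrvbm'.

Shifts by position in moral: pos 0: m→u (+8), pos 1: o→x (+9), pos 2: r→z (+8), pos 3: a→j (+9) — repeating every 2. It's a Vigenère-style cipher with numeric key [8,9]: position i shifts by key[i mod 2].
Undoing it on zrvbm: z−8=r, r−9=i, v−8=n, b−9=s, m−8=e.

rinse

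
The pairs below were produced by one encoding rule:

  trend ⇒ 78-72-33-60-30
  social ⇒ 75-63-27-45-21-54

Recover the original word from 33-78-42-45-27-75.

ethics

t(#20)→78 and r(#18)→72: differences scale by 3, so n = 3·pos + 18. The formula is n = 3×(alphabet index, a=1) + 18.
Reversing it on 33-78-42-45-27-75: 33→(33−18)÷3=5=e, 78→(78−18)÷3=20=t, 42→(42−18)÷3=8=h, 45→(45−18)÷3=9=i, 27→(27−18)÷3=3=c, 75→(75−18)÷3=19=s.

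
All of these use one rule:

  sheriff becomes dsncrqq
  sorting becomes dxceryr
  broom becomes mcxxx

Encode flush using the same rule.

Two shifts are in play — +9 for a/e/i/o/u, +11 for every other letter.
On flush: f(cons)+11=q, l(cons)+11=w, u(vowel)+9=d, s(cons)+11=d, h(cons)+11=s.

qwdds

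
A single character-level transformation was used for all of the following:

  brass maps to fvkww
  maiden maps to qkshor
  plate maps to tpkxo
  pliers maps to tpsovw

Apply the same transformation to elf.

opj

The shift depends on letter class: consonant b→f is +4, but vowel a→k is +10. Vowels shift forward by 10 and consonants shift forward by 4.
On elf: e(vowel)+10=o, l(cons)+4=p, f(cons)+4=j.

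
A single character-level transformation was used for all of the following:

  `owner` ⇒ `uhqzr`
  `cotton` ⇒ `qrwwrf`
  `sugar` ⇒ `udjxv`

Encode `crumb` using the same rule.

epxuf

The output letters match the input read backwards, each shifted +3: owner reversed is renwo. Two steps: reverse the string, then apply a Caesar shift of +3.
On crumb: reverse → bmurc; then shift: b+3=e, m+3=p, u+3=x, r+3=u, c+3=f.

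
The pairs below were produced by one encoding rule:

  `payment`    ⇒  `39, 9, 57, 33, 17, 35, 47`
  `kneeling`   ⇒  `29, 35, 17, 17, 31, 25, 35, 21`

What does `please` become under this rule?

p(#16)→39 and a(#1)→9: differences scale by 2, so n = 2·pos + 7. Each letter becomes 2×(its alphabet position, a=1..z=26) + 7.
Applying it to please: p=16→39, l=12→31, e=5→17, a=1→9, s=19→45, e=5→17.

39, 31, 17, 9, 45, 17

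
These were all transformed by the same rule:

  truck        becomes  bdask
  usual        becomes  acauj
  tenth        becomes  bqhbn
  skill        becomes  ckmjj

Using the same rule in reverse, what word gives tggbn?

booth

t(19)→b(1) and r(17)→d(3) fit y≡25x+20 (mod 26); the inverse of 25 mod 26 is 25. Treating letters as 0–25, the rule is x ↦ 25x + 20 (mod 26).
Decoding tggbn: t(19)→25·(19−20)≡1=b; g(6)→25·(6−20)≡14=o; g(6)→25·(6−20)≡14=o; b(1)→25·(1−20)≡19=t; n(13)→25·(13−20)≡7=h (all mod 26).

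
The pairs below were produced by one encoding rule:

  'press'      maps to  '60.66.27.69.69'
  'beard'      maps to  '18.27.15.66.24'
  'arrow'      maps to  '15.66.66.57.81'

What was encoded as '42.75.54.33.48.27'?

p(#16)→60 and r(#18)→66: differences scale by 3, so n = 3·pos + 12. With a=1..z=26, the number is 3·pos + 12.
Reversing it on 42.75.54.33.48.27: 42→(42−12)÷3=10=j, 75→(75−12)÷3=21=u, 54→(54−12)÷3=14=n, 33→(33−12)÷3=7=g, 48→(48−12)÷3=12=l, 27→(27−12)÷3=5=e.

jungle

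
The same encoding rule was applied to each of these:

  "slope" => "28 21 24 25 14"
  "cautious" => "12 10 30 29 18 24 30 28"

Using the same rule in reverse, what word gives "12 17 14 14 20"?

cheek

s is letter #19 and maps to 28: an offset of 9. Each letter is replaced by its alphabet position (a=1..z=26) + 9.
Undoing it on 12 17 14 14 20: 12→(12−9)÷1=3=c, 17→(17−9)÷1=8=h, 14→(14−9)÷1=5=e, 14→(14−9)÷1=5=e, 20→(20−9)÷1=11=k.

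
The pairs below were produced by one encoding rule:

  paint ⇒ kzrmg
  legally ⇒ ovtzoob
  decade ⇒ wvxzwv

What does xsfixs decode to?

church

Each pair mirrors across the alphabet (p↔k, a↔z, i↔r): positions sum to 25. Each letter is replaced by its mirror in the alphabet: a↔z, b↔y, c↔x, and so on (the Atbash cipher).
Decoding xsfixs: x↔c, s↔h, f↔u, i↔r, x↔c, s↔h.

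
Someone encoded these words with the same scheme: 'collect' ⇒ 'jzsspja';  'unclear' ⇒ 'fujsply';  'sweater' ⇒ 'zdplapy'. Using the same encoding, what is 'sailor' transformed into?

zltszy

The shift depends on letter class: consonant c→j is +7, but vowel o→z is +11. The rule splits by letter class: vowels +11, consonants +7.
On sailor: s(cons)+7=z, a(vowel)+11=l, i(vowel)+11=t, l(cons)+7=s, o(vowel)+11=z, r(cons)+7=y.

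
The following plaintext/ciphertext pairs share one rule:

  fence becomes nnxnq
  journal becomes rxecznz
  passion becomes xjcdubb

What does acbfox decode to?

struck

Letter i (0-indexed) is shifted by i+8, so successive shifts are 8, 9, 10, ….
Reversing it on acbfox: a−8=s, c−9=t, b−10=r, f−11=u, o−12=c, x−13=k.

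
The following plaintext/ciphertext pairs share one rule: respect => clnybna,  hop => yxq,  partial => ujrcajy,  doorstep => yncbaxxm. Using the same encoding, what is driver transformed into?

The output letters match the input read backwards, each shifted +9: respect reversed is tcepser. The word is reversed, then every letter is shifted forward by 9.
On driver: reverse → revird; then shift: r+9=a, e+9=n, v+9=e, i+9=r, r+9=a, d+9=m.

aneram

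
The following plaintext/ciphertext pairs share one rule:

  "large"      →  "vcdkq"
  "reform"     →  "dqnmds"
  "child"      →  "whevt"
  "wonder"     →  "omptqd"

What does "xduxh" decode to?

l(11)→v(21) and a(0)→c(2) fit y≡23x+2 (mod 26); the inverse of 23 mod 26 is 17. Treating letters as 0–25, the rule is x ↦ 23x + 2 (mod 26).
Undoing it on xduxh: x(23)→17·(23−2)≡19=t; d(3)→17·(3−2)≡17=r; u(20)→17·(20−2)≡20=u; x(23)→17·(23−2)≡19=t; h(7)→17·(7−2)≡7=h (all mod 26).

truth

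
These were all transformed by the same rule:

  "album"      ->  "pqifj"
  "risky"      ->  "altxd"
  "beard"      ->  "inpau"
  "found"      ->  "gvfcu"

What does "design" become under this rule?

a(0)→p(15) and l(11)→q(16) fit y≡19x+15 (mod 26); the inverse of 19 mod 26 is 11. Treating letters as 0–25, the rule is x ↦ 19x + 15 (mod 26).
On design: d(3)→19·3+15≡20=u; e(4)→19·4+15≡13=n; s(18)→19·18+15≡19=t; i(8)→19·8+15≡11=l; g(6)→19·6+15≡25=z; n(13)→19·13+15≡2=c (all mod 26).

untlzc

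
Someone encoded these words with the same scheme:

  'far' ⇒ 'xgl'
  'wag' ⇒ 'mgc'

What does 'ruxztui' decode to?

control

The output letters match the input read backwards, each shifted +6: far reversed is raf. The word is reversed, then every letter is shifted forward by 6.
Decoding ruxztui: shift back: r−6=l, u−6=o, x−6=r, z−6=t, t−6=n, u−6=o, i−6=c → lortnoc; then reverse → control.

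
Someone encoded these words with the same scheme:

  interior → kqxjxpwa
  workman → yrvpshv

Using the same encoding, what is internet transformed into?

In interior: i→k is +2, n→q is +3, t→x is +4, e→j is +5 — the shift increases by 1 each position. Letter i (0-indexed) is shifted by i+2, so successive shifts are 2, 3, 4, ….
On internet: i+2=k, n+3=q, t+4=x, e+5=j, r+6=x, n+7=u, e+8=m, t+9=c.

kqxjxumc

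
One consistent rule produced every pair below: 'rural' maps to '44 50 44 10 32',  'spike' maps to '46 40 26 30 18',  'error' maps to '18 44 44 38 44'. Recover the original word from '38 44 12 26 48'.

r(#18)→44 and u(#21)→50: differences scale by 2, so n = 2·pos + 8. Each letter becomes 2×(its alphabet position, a=1..z=26) + 8.
Undoing it on 38 44 12 26 48: 38→(38−8)÷2=15=o, 44→(44−8)÷2=18=r, 12→(12−8)÷2=2=b, 26→(26−8)÷2=9=i, 48→(48−8)÷2=20=t.

orbit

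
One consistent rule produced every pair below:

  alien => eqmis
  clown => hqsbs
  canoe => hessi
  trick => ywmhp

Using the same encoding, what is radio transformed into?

weims

The shift depends on letter class: consonant l→q is +5, but vowel a→e is +4. Two shifts are in play — +4 for a/e/i/o/u, +5 for every other letter.
Applying it to radio: r(cons)+5=w, a(vowel)+4=e, d(cons)+5=i, i(vowel)+4=m, o(vowel)+4=s.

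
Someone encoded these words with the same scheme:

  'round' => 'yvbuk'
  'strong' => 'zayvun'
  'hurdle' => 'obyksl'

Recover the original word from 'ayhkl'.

Compare letters: r→y is +7, o→v is +7, u→b is +7 — a constant shift. Each letter is shifted forward by 7 in the alphabet (a Caesar shift of +7).
Reversing it on ayhkl: a−7=t, y−7=r, h−7=a, k−7=d, l−7=e.

trade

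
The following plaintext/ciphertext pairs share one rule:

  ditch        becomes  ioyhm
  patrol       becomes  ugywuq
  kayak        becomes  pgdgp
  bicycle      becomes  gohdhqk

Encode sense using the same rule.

The shift depends on letter class: consonant d→i is +5, but vowel i→o is +6. Two shifts are in play — +6 for a/e/i/o/u, +5 for every other letter.
For sense: s(cons)+5=x, e(vowel)+6=k, n(cons)+5=s, s(cons)+5=x, e(vowel)+6=k.

xksxk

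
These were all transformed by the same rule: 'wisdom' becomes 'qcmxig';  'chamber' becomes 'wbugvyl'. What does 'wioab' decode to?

It's a constant shift of +20 (ROT20).
Undoing it on wioab: w−20=c, i−20=o, o−20=u, a−20=g, b−20=h.

cough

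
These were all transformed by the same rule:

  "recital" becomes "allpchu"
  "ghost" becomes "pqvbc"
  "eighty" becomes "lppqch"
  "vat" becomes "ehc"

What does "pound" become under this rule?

The shift depends on letter class: consonant r→a is +9, but vowel e→l is +7. The rule splits by letter class: vowels +7, consonants +9.
Applying it to pound: p(cons)+9=y, o(vowel)+7=v, u(vowel)+7=b, n(cons)+9=w, d(cons)+9=m.

yvbwm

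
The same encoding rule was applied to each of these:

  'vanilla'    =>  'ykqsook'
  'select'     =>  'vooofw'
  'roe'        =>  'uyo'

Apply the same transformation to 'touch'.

The shift depends on letter class: consonant v→y is +3, but vowel a→k is +10. Two shifts are in play — +10 for a/e/i/o/u, +3 for every other letter.
On touch: t(cons)+3=w, o(vowel)+10=y, u(vowel)+10=e, c(cons)+3=f, h(cons)+3=k.

wyefk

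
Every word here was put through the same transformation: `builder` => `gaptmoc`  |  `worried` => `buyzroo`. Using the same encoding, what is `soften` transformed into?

xumbnx

Letter i (0-indexed) is shifted by i+5, so successive shifts are 5, 6, 7, ….
Applying it to soften: s+5=x, o+6=u, f+7=m, t+8=b, e+9=n, n+10=x.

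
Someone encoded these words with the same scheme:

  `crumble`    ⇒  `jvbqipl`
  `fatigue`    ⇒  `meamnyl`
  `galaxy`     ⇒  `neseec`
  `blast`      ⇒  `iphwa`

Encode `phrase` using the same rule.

It's a Vigenère-style cipher with numeric key [7,4]: position i shifts by key[i mod 2].
Applying it to phrase: p+7=w, h+4=l, r+7=y, a+4=e, s+7=z, e+4=i.

wlyezi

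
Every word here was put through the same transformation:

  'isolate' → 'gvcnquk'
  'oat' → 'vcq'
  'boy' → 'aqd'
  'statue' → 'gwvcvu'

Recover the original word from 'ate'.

cry

The output letters match the input read backwards, each shifted +2: isolate reversed is etalosi. The word is reversed, then every letter is shifted forward by 2.
Decoding ate: shift back: a−2=y, t−2=r, e−2=c → yrc; then reverse → cry.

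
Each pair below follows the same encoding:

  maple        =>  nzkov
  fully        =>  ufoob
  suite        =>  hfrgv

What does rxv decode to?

ice

Each pair mirrors across the alphabet (m↔n, a↔z, p↔k): positions sum to 25. Each letter is replaced by its mirror in the alphabet: a↔z, b↔y, c↔x, and so on (the Atbash cipher).
Undoing it on rxv: r↔i, x↔c, v↔e.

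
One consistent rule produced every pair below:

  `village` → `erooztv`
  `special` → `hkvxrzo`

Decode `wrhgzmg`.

This is the alphabet-reversal cipher (Atbash): a becomes z, b becomes y, etc.
Undoing it on wrhgzmg: w↔d, r↔i, h↔s, g↔t, z↔a, m↔n, g↔t.

distant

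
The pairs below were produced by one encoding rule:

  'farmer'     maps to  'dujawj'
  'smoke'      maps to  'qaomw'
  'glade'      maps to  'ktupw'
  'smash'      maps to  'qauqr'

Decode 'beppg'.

buddy

Treating letters as 0–25, the rule is x ↦ 7x + 20 (mod 26).
Reversing it on beppg: b(1)→15·(1−20)≡1=b; e(4)→15·(4−20)≡20=u; p(15)→15·(15−20)≡3=d; p(15)→15·(15−20)≡3=d; g(6)→15·(6−20)≡24=y (all mod 26).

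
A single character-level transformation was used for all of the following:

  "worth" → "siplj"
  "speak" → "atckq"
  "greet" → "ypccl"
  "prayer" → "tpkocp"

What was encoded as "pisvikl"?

rowboat

w(22)→s(18) and o(14)→i(8) fit y≡11x+10 (mod 26); the inverse of 11 mod 26 is 19. This is an affine cipher: with a=0,…,z=25, each position x becomes (11x+10) mod 26.
Reversing it on pisvikl: p(15)→19·(15−10)≡17=r; i(8)→19·(8−10)≡14=o; s(18)→19·(18−10)≡22=w; v(21)→19·(21−10)≡1=b; i(8)→19·(8−10)≡14=o; k(10)→19·(10−10)≡0=a; l(11)→19·(11−10)≡19=t (all mod 26).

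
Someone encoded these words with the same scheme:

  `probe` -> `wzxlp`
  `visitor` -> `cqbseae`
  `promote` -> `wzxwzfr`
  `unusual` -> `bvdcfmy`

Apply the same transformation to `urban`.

In probe: p→w is +7, r→z is +8, o→x is +9, b→l is +10 — the shift increases by 1 each position. Each letter shifts forward by (position + 7), i.e. 7, 8, 9, … — the shift grows by one for each successive letter.
On urban: u+7=b, r+8=z, b+9=k, a+10=k, n+11=y.

bzkky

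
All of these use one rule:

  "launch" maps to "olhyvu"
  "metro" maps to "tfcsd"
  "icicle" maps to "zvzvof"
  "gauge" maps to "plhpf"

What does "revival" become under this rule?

sfmzmlo

This is an affine cipher: with a=0,…,z=25, each position x becomes (5x+11) mod 26.
For revival: r(17)→5·17+11≡18=s; e(4)→5·4+11≡5=f; v(21)→5·21+11≡12=m; i(8)→5·8+11≡25=z; v(21)→5·21+11≡12=m; a(0)→5·0+11≡11=l; l(11)→5·11+11≡14=o (all mod 26).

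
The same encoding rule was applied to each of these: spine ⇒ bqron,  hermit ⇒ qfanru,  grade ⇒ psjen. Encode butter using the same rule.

kvcuns

The shifts repeat in a cycle of length 2: positions 0,1,… shift by +9, +1, then the pattern repeats.
For butter: b+9=k, u+1=v, t+9=c, t+1=u, e+9=n, r+1=s.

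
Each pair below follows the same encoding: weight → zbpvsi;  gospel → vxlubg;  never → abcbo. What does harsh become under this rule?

w(22)→z(25) and e(4)→b(1) fit y≡23x+13 (mod 26); the inverse of 23 mod 26 is 17. Treating letters as 0–25, the rule is x ↦ 23x + 13 (mod 26).
For harsh: h(7)→23·7+13≡18=s; a(0)→23·0+13≡13=n; r(17)→23·17+13≡14=o; s(18)→23·18+13≡11=l; h(7)→23·7+13≡18=s (all mod 26).

snols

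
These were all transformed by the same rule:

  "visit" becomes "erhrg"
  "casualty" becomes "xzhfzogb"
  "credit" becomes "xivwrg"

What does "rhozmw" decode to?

Each pair mirrors across the alphabet (v↔e, i↔r, s↔h): positions sum to 25. Each letter is replaced by its mirror in the alphabet: a↔z, b↔y, c↔x, and so on (the Atbash cipher).
Reversing it on rhozmw: r↔i, h↔s, o↔l, z↔a, m↔n, w↔d.

island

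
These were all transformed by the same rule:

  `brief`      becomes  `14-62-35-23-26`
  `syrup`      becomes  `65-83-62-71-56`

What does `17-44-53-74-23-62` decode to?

clover

b(#2)→14 and r(#18)→62: differences scale by 3, so n = 3·pos + 8. The formula is n = 3×(alphabet index, a=1) + 8.
Reversing it on 17-44-53-74-23-62: 17→(17−8)÷3=3=c, 44→(44−8)÷3=12=l, 53→(53−8)÷3=15=o, 74→(74−8)÷3=22=v, 23→(23−8)÷3=5=e, 62→(62−8)÷3=18=r.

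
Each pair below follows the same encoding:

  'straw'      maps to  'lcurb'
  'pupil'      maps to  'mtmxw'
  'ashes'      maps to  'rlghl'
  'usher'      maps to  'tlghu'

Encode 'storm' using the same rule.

lcvun

Each letter's alphabet position (a=0..z=25) is mapped through 17·x+17 mod 26 — an affine cipher.
Applying it to storm: s(18)→17·18+17≡11=l; t(19)→17·19+17≡2=c; o(14)→17·14+17≡21=v; r(17)→17·17+17≡20=u; m(12)→17·12+17≡13=n (all mod 26).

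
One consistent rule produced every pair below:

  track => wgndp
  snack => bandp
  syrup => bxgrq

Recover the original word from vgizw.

orbit

This is an affine cipher: with a=0,…,z=25, each position x becomes (21x+13) mod 26.
Decoding vgizw: v(21)→5·(21−13)≡14=o; g(6)→5·(6−13)≡17=r; i(8)→5·(8−13)≡1=b; z(25)→5·(25−13)≡8=i; w(22)→5·(22−13)≡19=t (all mod 26).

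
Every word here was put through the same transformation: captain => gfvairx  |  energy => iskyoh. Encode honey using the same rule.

In captain: c→g is +4, a→f is +5, p→v is +6, t→a is +7 — the shift increases by 1 each position. Letter i (0-indexed) is shifted by i+4, so successive shifts are 4, 5, 6, ….
Applying it to honey: h+4=l, o+5=t, n+6=t, e+7=l, y+8=g.

lttlg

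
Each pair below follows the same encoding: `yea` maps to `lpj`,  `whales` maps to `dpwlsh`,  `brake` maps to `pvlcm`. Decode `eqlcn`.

craft

Read the word backwards and shift each letter +11.
Decoding eqlcn: shift back: e−11=t, q−11=f, l−11=a, c−11=r, n−11=c → tfarc; then reverse → craft.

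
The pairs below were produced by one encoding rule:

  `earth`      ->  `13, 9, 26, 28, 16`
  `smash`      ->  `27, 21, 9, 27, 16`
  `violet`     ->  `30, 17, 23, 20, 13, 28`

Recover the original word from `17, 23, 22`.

ion

e is letter #5 and maps to 13: an offset of 8. Letters become their 1-based position plus 8 (so a→9, b→10, …).
Undoing it on 17, 23, 22: 17→(17−8)÷1=9=i, 23→(23−8)÷1=15=o, 22→(22−8)÷1=14=n.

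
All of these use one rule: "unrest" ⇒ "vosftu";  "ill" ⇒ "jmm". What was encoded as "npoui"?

Compare letters: u→v is +1, n→o is +1, r→s is +1 — a constant shift. Every letter moves 1 place later in the alphabet, wrapping around z→a.
Decoding npoui: n−1=m, p−1=o, o−1=n, u−1=t, i−1=h.

month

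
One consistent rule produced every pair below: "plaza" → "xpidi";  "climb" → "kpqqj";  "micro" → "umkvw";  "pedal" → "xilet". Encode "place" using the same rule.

Shifts by position in plaza: pos 0: p→x (+8), pos 1: l→p (+4), pos 2: a→i (+8), pos 3: z→d (+4) — repeating every 2. A repeating key of period 2 is used — shifts +8, +4 over and over.
On place: p+8=x, l+4=p, a+8=i, c+4=g, e+8=m.

xpigm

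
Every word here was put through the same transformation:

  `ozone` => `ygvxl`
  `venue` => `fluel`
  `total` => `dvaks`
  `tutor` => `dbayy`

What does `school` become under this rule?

It's a Vigenère-style cipher with numeric key [10,7,7]: position i shifts by key[i mod 3].
On school: s+10=c, c+7=j, h+7=o, o+10=y, o+7=v, l+7=s.

cjoyvs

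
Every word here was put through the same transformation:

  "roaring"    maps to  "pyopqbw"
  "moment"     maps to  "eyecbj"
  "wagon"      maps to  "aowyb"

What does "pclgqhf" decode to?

rebuild

r(17)→p(15) and o(14)→y(24) fit y≡23x+14 (mod 26); the inverse of 23 mod 26 is 17. This is an affine cipher: with a=0,…,z=25, each position x becomes (23x+14) mod 26.
Undoing it on pclgqhf: p(15)→17·(15−14)≡17=r; c(2)→17·(2−14)≡4=e; l(11)→17·(11−14)≡1=b; g(6)→17·(6−14)≡20=u; q(16)→17·(16−14)≡8=i; h(7)→17·(7−14)≡11=l; f(5)→17·(5−14)≡3=d (all mod 26).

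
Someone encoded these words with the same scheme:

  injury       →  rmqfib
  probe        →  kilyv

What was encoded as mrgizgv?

Each pair mirrors across the alphabet (i↔r, n↔m, j↔q): positions sum to 25. Each letter is replaced by its mirror in the alphabet: a↔z, b↔y, c↔x, and so on (the Atbash cipher).
Reversing it on mrgizgv: m↔n, r↔i, g↔t, i↔r, z↔a, g↔t, v↔e.

nitrate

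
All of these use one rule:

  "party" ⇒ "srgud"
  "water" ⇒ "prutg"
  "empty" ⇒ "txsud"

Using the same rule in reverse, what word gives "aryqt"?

This is an affine cipher: with a=0,…,z=25, each position x becomes (7x+17) mod 26.
Undoing it on aryqt: a(0)→15·(0−17)≡5=f; r(17)→15·(17−17)≡0=a; y(24)→15·(24−17)≡1=b; q(16)→15·(16−17)≡11=l; t(19)→15·(19−17)≡4=e (all mod 26).

fable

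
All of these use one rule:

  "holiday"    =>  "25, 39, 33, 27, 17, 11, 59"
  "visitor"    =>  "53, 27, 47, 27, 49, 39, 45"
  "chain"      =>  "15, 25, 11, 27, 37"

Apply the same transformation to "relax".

45, 19, 33, 11, 57

h(#8)→25 and o(#15)→39: differences scale by 2, so n = 2·pos + 9. With a=1..z=26, the number is 2·pos + 9.
Applying it to relax: r=18→45, e=5→19, l=12→33, a=1→11, x=24→57.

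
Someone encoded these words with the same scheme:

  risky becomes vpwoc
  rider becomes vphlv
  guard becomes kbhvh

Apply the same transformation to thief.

The shift depends on letter class: consonant r→v is +4, but vowel i→p is +7. Two shifts are in play — +7 for a/e/i/o/u, +4 for every other letter.
For thief: t(cons)+4=x, h(cons)+4=l, i(vowel)+7=p, e(vowel)+7=l, f(cons)+4=j.

xlplj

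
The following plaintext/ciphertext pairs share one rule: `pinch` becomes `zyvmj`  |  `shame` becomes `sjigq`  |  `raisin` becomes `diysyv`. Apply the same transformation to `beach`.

p(15)→z(25) and i(8)→y(24) fit y≡15x+8 (mod 26); the inverse of 15 mod 26 is 7. Treating letters as 0–25, the rule is x ↦ 15x + 8 (mod 26).
Applying it to beach: b(1)→15·1+8≡23=x; e(4)→15·4+8≡16=q; a(0)→15·0+8≡8=i; c(2)→15·2+8≡12=m; h(7)→15·7+8≡9=j (all mod 26).

xqimj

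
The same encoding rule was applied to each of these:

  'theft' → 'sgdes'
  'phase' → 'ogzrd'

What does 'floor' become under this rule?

eknnq

Compare letters: t→s is +25, h→g is +25, e→d is +25 — a constant shift. Each letter is shifted forward by 25 in the alphabet (a Caesar shift of +25).
For floor: f+25=e, l+25=k, o+25=n, o+25=n, r+25=q.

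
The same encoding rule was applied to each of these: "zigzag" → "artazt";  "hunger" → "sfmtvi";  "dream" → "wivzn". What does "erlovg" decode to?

Letters are reflected about the middle of the alphabet (position → 25−position): Atbash.
Reversing it on erlovg: e↔v, r↔i, l↔o, o↔l, v↔e, g↔t.

violet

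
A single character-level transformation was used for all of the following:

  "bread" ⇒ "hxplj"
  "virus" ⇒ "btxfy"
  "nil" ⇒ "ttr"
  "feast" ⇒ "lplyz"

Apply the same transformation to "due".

jfp

The shift depends on letter class: consonant b→h is +6, but vowel e→p is +11. Vowels shift forward by 11 and consonants shift forward by 6.
For due: d(cons)+6=j, u(vowel)+11=f, e(vowel)+11=p.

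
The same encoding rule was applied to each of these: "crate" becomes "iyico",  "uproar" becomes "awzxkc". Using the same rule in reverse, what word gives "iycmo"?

crude

In crate: c→i is +6, r→y is +7, a→i is +8, t→c is +9 — the shift increases by 1 each position. Each letter shifts forward by (position + 6), i.e. 6, 7, 8, … — the shift grows by one for each successive letter.
Reversing it on iycmo: i−6=c, y−7=r, c−8=u, m−9=d, o−10=e.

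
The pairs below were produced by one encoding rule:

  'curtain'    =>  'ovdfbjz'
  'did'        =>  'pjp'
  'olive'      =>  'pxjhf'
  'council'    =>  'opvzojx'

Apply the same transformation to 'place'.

The shift depends on letter class: consonant c→o is +12, but vowel u→v is +1. Vowels shift forward by 1 and consonants shift forward by 12.
For place: p(cons)+12=b, l(cons)+12=x, a(vowel)+1=b, c(cons)+12=o, e(vowel)+1=f.

bxbof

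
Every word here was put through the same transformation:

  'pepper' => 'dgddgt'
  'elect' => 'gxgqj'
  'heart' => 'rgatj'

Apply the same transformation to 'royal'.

tikax

p(15)→d(3) and e(4)→g(6) fit y≡21x+0 (mod 26); the inverse of 21 mod 26 is 5. Treating letters as 0–25, the rule is x ↦ 21x + 0 (mod 26).
For royal: r(17)→21·17+0≡19=t; o(14)→21·14+0≡8=i; y(24)→21·24+0≡10=k; a(0)→21·0+0≡0=a; l(11)→21·11+0≡23=x (all mod 26).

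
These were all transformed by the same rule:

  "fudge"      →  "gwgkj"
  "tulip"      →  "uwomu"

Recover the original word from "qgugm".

In fudge: f→g is +1, u→w is +2, d→g is +3, g→k is +4 — the shift increases by 1 each position. The shift increases by 1 at each position, starting from +1: 1, 2, 3, ….
Undoing it on qgugm: q−1=p, g−2=e, u−3=r, g−4=c, m−5=h.

perch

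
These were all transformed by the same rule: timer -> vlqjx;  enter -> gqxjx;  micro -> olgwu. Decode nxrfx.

In timer: t→v is +2, i→l is +3, m→q is +4, e→j is +5 — the shift increases by 1 each position. The shift increases by 1 at each position, starting from +2: 2, 3, 4, ….
Reversing it on nxrfx: n−2=l, x−3=u, r−4=n, f−5=a, x−6=r.

lunar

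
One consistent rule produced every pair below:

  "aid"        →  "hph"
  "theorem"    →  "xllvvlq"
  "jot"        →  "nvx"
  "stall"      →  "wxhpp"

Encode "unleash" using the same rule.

The shift depends on letter class: consonant d→h is +4, but vowel a→h is +7. Vowels shift forward by 7 and consonants shift forward by 4.
For unleash: u(vowel)+7=b, n(cons)+4=r, l(cons)+4=p, e(vowel)+7=l, a(vowel)+7=h, s(cons)+4=w, h(cons)+4=l.

brplhwl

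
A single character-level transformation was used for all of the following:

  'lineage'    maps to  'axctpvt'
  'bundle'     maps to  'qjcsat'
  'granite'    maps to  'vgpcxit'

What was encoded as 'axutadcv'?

lifelong

Compare letters: l→a is +15, i→x is +15, n→c is +15 — a constant shift. Every letter moves 15 places later in the alphabet, wrapping around z→a.
Decoding axutadcv: a−15=l, x−15=i, u−15=f, t−15=e, a−15=l, d−15=o, c−15=n, v−15=g.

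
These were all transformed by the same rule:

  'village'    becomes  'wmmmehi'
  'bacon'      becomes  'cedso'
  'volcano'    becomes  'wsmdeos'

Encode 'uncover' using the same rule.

yodswis

Two shifts are in play — +4 for a/e/i/o/u, +1 for every other letter.
Applying it to uncover: u(vowel)+4=y, n(cons)+1=o, c(cons)+1=d, o(vowel)+4=s, v(cons)+1=w, e(vowel)+4=i, r(cons)+1=s.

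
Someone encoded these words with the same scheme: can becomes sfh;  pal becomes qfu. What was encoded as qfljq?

legal

The output letters match the input read backwards, each shifted +5: can reversed is nac. Two steps: reverse the string, then apply a Caesar shift of +5.
Reversing it on qfljq: shift back: q−5=l, f−5=a, l−5=g, j−5=e, q−5=l → lagel; then reverse → legal.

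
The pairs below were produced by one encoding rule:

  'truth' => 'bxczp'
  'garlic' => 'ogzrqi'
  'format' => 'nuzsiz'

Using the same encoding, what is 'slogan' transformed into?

Shifts by position in truth: pos 0: t→b (+8), pos 1: r→x (+6), pos 2: u→c (+8), pos 3: t→z (+6) — repeating every 2. It's a Vigenère-style cipher with numeric key [8,6]: position i shifts by key[i mod 2].
For slogan: s+8=a, l+6=r, o+8=w, g+6=m, a+8=i, n+6=t.

arwmit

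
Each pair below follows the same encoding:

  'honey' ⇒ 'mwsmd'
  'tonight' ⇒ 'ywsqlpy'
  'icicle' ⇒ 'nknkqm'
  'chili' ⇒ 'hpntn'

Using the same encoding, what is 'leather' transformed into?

Shifts by position in honey: pos 0: h→m (+5), pos 1: o→w (+8), pos 2: n→s (+5), pos 3: e→m (+8) — repeating every 2. It's a Vigenère-style cipher with numeric key [5,8]: position i shifts by key[i mod 2].
For leather: l+5=q, e+8=m, a+5=f, t+8=b, h+5=m, e+8=m, r+5=w.

qmfbmmw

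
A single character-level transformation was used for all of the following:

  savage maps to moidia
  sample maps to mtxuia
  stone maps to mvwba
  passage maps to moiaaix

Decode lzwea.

sword

The word is reversed, then every letter is shifted forward by 8.
Decoding lzwea: shift back: l−8=d, z−8=r, w−8=o, e−8=w, a−8=s → drows; then reverse → sword.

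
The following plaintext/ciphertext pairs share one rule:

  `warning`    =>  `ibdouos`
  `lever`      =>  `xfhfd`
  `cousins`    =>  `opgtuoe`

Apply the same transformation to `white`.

iiuuq

Shifts by position in warning: pos 0: w→i (+12), pos 1: a→b (+1), pos 2: r→d (+12), pos 3: n→o (+1) — repeating every 2. It's a Vigenère-style cipher with numeric key [12,1]: position i shifts by key[i mod 2].
On white: w+12=i, h+1=i, i+12=u, t+1=u, e+12=q.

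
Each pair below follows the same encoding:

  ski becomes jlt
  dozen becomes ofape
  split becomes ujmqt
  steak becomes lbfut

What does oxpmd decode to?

The output letters match the input read backwards, each shifted +1: ski reversed is iks. Two steps: reverse the string, then apply a Caesar shift of +1.
Undoing it on oxpmd: shift back: o−1=n, x−1=w, p−1=o, m−1=l, d−1=c → nwolc; then reverse → clown.

clown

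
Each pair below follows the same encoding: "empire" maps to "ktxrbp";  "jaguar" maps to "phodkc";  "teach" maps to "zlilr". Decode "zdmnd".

tweet

In empire: e→k is +6, m→t is +7, p→x is +8, i→r is +9 — the shift increases by 1 each position. Each letter shifts forward by (position + 6), i.e. 6, 7, 8, … — the shift grows by one for each successive letter.
Undoing it on zdmnd: z−6=t, d−7=w, m−8=e, n−9=e, d−10=t.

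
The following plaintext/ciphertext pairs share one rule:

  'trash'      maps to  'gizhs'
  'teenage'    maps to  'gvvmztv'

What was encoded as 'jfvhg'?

Each pair mirrors across the alphabet (t↔g, r↔i, a↔z): positions sum to 25. Letters are reflected about the middle of the alphabet (position → 25−position): Atbash.
Decoding jfvhg: j↔q, f↔u, v↔e, h↔s, g↔t.

quest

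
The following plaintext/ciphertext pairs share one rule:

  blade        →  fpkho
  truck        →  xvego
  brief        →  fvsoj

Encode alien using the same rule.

kpsor

The shift depends on letter class: consonant b→f is +4, but vowel a→k is +10. Two shifts are in play — +10 for a/e/i/o/u, +4 for every other letter.
Applying it to alien: a(vowel)+10=k, l(cons)+4=p, i(vowel)+10=s, e(vowel)+10=o, n(cons)+4=r.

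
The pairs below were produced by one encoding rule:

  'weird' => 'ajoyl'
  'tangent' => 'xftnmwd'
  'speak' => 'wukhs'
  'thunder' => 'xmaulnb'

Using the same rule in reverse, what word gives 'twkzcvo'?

presume

In weird: w→a is +4, e→j is +5, i→o is +6, r→y is +7 — the shift increases by 1 each position. Each letter shifts forward by (position + 4), i.e. 4, 5, 6, … — the shift grows by one for each successive letter.
Decoding twkzcvo: t−4=p, w−5=r, k−6=e, z−7=s, c−8=u, v−9=m, o−10=e.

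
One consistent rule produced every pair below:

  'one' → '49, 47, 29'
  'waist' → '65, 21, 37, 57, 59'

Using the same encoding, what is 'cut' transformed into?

o(#15)→49 and n(#14)→47: differences scale by 2, so n = 2·pos + 19. Each letter becomes 2×(its alphabet position, a=1..z=26) + 19.
On cut: c=3→25, u=21→61, t=20→59.

25, 61, 59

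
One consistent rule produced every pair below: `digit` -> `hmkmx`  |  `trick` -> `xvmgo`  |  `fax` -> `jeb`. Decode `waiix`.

Compare letters: d→h is +4, i→m is +4, g→k is +4 — a constant shift. This is a Caesar cipher with shift 4.
Reversing it on waiix: w−4=s, a−4=w, i−4=e, i−4=e, x−4=t.

sweet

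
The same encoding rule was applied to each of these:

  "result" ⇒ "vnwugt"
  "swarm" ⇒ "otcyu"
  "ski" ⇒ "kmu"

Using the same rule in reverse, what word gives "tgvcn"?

The word is reversed, then every letter is shifted forward by 2.
Undoing it on tgvcn: shift back: t−2=r, g−2=e, v−2=t, c−2=a, n−2=l → retal; then reverse → later.

later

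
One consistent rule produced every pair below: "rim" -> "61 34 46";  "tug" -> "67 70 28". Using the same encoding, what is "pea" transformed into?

r(#18)→61 and i(#9)→34: differences scale by 3, so n = 3·pos + 7. Each letter becomes 3×(its alphabet position, a=1..z=26) + 7.
Applying it to pea: p=16→55, e=5→22, a=1→10.

55 22 10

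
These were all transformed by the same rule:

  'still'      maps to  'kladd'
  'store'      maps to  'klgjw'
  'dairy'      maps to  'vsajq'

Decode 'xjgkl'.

It's a constant shift of +18 (ROT18).
Decoding xjgkl: x−18=f, j−18=r, g−18=o, k−18=s, l−18=t.

frost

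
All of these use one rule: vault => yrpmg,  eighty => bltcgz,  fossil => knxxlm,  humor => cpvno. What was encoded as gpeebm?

tunnel

v(21)→y(24) and a(0)→r(17) fit y≡9x+17 (mod 26); the inverse of 9 mod 26 is 3. Treating letters as 0–25, the rule is x ↦ 9x + 17 (mod 26).
Reversing it on gpeebm: g(6)→3·(6−17)≡19=t; p(15)→3·(15−17)≡20=u; e(4)→3·(4−17)≡13=n; e(4)→3·(4−17)≡13=n; b(1)→3·(1−17)≡4=e; m(12)→3·(12−17)≡11=l (all mod 26).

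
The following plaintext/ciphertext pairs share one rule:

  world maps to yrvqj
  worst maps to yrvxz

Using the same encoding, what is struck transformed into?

uwvzir

In world: w→y is +2, o→r is +3, r→v is +4, l→q is +5 — the shift increases by 1 each position. Letter i (0-indexed) is shifted by i+2, so successive shifts are 2, 3, 4, ….
On struck: s+2=u, t+3=w, r+4=v, u+5=z, c+6=i, k+7=r.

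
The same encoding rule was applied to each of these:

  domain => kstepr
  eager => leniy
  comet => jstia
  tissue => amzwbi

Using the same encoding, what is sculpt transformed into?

zgbpwx

The shifts repeat in a cycle of length 2: positions 0,1,… shift by +7, +4, then the pattern repeats.
Applying it to sculpt: s+7=z, c+4=g, u+7=b, l+4=p, p+7=w, t+4=x.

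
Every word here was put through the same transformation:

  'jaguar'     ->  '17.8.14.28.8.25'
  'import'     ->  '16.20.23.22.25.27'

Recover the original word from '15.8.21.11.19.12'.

handle

j is letter #10 and maps to 17: an offset of 7. The number is (letter's place in the alphabet, a=1) + 7.
Undoing it on 15.8.21.11.19.12: 15→(15−7)÷1=8=h, 8→(8−7)÷1=1=a, 21→(21−7)÷1=14=n, 11→(11−7)÷1=4=d, 19→(19−7)÷1=12=l, 12→(12−7)÷1=5=e.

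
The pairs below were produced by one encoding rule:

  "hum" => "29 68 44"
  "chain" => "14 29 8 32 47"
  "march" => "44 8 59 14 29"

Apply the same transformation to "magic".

Each letter becomes 3×(its alphabet position, a=1..z=26) + 5.
On magic: m=13→44, a=1→8, g=7→26, i=9→32, c=3→14.

44 8 26 32 14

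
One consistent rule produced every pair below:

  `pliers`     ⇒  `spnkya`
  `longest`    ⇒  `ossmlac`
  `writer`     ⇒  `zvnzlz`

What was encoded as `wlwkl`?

In pliers: p→s is +3, l→p is +4, i→n is +5, e→k is +6 — the shift increases by 1 each position. Each letter shifts forward by (position + 3), i.e. 3, 4, 5, … — the shift grows by one for each successive letter.
Undoing it on wlwkl: w−3=t, l−4=h, w−5=r, k−6=e, l−7=e.

three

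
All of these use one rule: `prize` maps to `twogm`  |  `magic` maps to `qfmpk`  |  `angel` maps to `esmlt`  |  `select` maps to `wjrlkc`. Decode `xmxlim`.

thread

Letter i (0-indexed) is shifted by i+4, so successive shifts are 4, 5, 6, ….
Undoing it on xmxlim: x−4=t, m−5=h, x−6=r, l−7=e, i−8=a, m−9=d.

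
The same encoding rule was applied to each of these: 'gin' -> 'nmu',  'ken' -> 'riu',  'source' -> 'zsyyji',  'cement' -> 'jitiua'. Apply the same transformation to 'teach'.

Two shifts are in play — +4 for a/e/i/o/u, +7 for every other letter.
For teach: t(cons)+7=a, e(vowel)+4=i, a(vowel)+4=e, c(cons)+7=j, h(cons)+7=o.

aiejo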